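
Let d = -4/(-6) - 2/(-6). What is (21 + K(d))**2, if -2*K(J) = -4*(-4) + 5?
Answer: 441/4 ≈ 110.25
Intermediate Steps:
d = 1 (d = -4*(-1/6) - 2*(-1/6) = 2/3 + 1/3 = 1)
K(J) = -21/2 (K(J) = -(-4*(-4) + 5)/2 = -(16 + 5)/2 = -1/2*21 = -21/2)
(21 + K(d))**2 = (21 - 21/2)**2 = (21/2)**2 = 441/4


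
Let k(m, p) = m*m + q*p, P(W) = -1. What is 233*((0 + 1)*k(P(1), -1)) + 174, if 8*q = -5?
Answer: 4421/8 ≈ 552.63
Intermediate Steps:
q = -5/8 (q = (1/8)*(-5) = -5/8 ≈ -0.62500)
k(m, p) = m**2 - 5*p/8 (k(m, p) = m*m - 5*p/8 = m**2 - 5*p/8)
233*((0 + 1)*k(P(1), -1)) + 174 = 233*((0 + 1)*((-1)**2 - 5/8*(-1))) + 174 = 233*(1*(1 + 5/8)) + 174 = 233*(1*(13/8)) + 174 = 233*(13/8) + 174 = 3029/8 + 174 = 4421/8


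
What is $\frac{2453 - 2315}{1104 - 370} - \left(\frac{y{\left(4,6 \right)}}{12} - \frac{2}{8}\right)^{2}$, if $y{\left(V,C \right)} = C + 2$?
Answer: $\frac{761}{52848} \approx 0.0144$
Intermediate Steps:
$y{\left(V,C \right)} = 2 + C$
$\frac{2453 - 2315}{1104 - 370} - \left(\frac{y{\left(4,6 \right)}}{12} - \frac{2}{8}\right)^{2} = \frac{2453 - 2315}{1104 - 370} - \left(\frac{2 + 6}{12} - \frac{2}{8}\right)^{2} = \frac{138}{734} - \left(8 \cdot \frac{1}{12} - \frac{1}{4}\right)^{2} = 138 \cdot \frac{1}{734} - \left(\frac{2}{3} - \frac{1}{4}\right)^{2} = \frac{69}{367} - \left(\frac{5}{12}\right)^{2} = \frac{69}{367} - \frac{25}{144} = \frac{761}{52848}$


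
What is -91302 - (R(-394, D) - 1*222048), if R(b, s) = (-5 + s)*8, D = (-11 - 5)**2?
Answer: 128738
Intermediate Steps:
D = 256 (D = (-16)**2 = 256)
R(b, s) = -40 + 8*s
-91302 - (R(-394, D) - 1*222048) = -91302 - ((-40 + 8*256) - 1*222048) = -91302 - ((-40 + 2048) - 222048) = -91302 - (2008 - 222048) = -91302 - 1*(-220040) = -91302 + 220040 = 128738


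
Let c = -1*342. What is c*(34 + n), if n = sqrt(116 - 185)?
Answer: -11628 - 342*I*sqrt(69) ≈ -11628.0 - 2840.9*I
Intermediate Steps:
c = -342
n = I*sqrt(69) (n = sqrt(-69) = I*sqrt(69) ≈ 8.3066*I)
c*(34 + n) = -342*(34 + I*sqrt(69)) = -11628 - 342*I*sqrt(69)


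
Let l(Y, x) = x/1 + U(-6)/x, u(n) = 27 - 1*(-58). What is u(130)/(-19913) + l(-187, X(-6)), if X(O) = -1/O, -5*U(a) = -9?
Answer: 6548827/597390 ≈ 10.962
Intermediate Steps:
U(a) = 9/5 (U(a) = -⅕*(-9) = 9/5)
u(n) = 85 (u(n) = 27 + 58 = 85)
l(Y, x) = x + 9/(5*x) (l(Y, x) = x/1 + 9/(5*x) = x*1 + 9/(5*x) = x + 9/(5*x))
u(130)/(-19913) + l(-187, X(-6)) = 85/(-19913) + (-1/(-6) + 9/(5*((-1/(-6))))) = 85*(-1/19913) + (-1*(-⅙) + 9/(5*((-1*(-⅙))))) = -85/19913 + (⅙ + 9/(5*(⅙))) = -85/19913 + (⅙ + (9/5)*6) = -85/19913 + (⅙ + 54/5) = -85/19913 + 329/30 = 6548827/597390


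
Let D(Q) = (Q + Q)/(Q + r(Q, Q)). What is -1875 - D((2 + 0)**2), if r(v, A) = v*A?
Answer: -9377/5 ≈ -1875.4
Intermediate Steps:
r(v, A) = A*v
D(Q) = 2*Q/(Q + Q**2) (D(Q) = (Q + Q)/(Q + Q*Q) = (2*Q)/(Q + Q**2) = 2*Q/(Q + Q**2))
-1875 - D((2 + 0)**2) = -1875 - 2/(1 + (2 + 0)**2) = -1875 - 2/(1 + 2**2) = -1875 - 2/(1 + 4) = -1875 - 2/5 = -9377/5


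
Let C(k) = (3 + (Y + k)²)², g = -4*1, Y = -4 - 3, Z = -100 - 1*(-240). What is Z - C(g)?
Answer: -15236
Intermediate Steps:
Z = 140 (Z = -100 + 240 = 140)
Y = -7
g = -4
C(k) = (3 + (-7 + k)²)²
Z - C(g) = 140 - (3 + (-7 - 4)²)² = 140 - (3 + (-11)²)² = 140 - (3 + 121)² = 140 - 1*124² = 140 - 1*15376 = 140 - 15376 = -15236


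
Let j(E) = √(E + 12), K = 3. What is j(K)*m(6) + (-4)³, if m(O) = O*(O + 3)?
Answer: -64 + 54*√15 ≈ 145.14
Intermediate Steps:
m(O) = O*(3 + O)
j(E) = √(12 + E)
j(K)*m(6) + (-4)³ = √(12 + 3)*(6*(3 + 6)) + (-4)³ = √15*(6*9) - 64 = √15*54 - 64 = 54*√15 - 64 = -64 + 54*√15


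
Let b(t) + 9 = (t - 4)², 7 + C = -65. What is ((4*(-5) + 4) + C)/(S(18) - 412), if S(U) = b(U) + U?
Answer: 88/207 ≈ 0.42512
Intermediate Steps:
C = -72 (C = -7 - 65 = -72)
b(t) = -9 + (-4 + t)² (b(t) = -9 + (t - 4)² = -9 + (-4 + t)²)
S(U) = -9 + U + (-4 + U)² (S(U) = (-9 + (-4 + U)²) + U = -9 + U + (-4 + U)²)
((4*(-5) + 4) + C)/(S(18) - 412) = ((4*(-5) + 4) - 72)/((-9 + 18 + (-4 + 18)²) - 412) = ((-20 + 4) - 72)/((-9 + 18 + 14²) - 412) = (-16 - 72)/((-9 + 18 + 196) - 412) = -88/(205 - 412) = -88/(-207) = -88*(-1/207) = 88/207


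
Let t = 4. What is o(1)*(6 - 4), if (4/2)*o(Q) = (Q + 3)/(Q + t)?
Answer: ⅘ ≈ 0.80000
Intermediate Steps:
o(Q) = (3 + Q)/(2*(4 + Q)) (o(Q) = ((Q + 3)/(Q + 4))/2 = ((3 + Q)/(4 + Q))/2 = (3 + Q)/(2*(4 + Q)))
o(1)*(6 - 4) = ((3 + 1)/(2*(4 + 1)))*(6 - 4) = ((½)*4/5)*2 = ((½)*(⅕)*4)*2 = (⅖)*2 = ⅘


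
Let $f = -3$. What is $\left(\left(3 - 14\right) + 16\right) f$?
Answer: $-15$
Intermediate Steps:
$\left(\left(3 - 14\right) + 16\right) f = \left(\left(3 - 14\right) + 16\right) \left(-3\right) = \left(-11 + 16\right) \left(-3\right) = 5 \left(-3\right) = -15$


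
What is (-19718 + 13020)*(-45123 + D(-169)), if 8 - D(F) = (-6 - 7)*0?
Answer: 302180270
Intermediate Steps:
D(F) = 8 (D(F) = 8 - (-6 - 7)*0 = 8 - (-13)*0 = 8 - 1*0 = 8 + 0 = 8)
(-19718 + 13020)*(-45123 + D(-169)) = (-19718 + 13020)*(-45123 + 8) = -6698*(-45115) = 302180270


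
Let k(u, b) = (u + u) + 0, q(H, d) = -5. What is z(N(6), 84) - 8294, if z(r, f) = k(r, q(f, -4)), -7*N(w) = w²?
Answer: -58130/7 ≈ -8304.3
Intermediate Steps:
N(w) = -w²/7
k(u, b) = 2*u (k(u, b) = 2*u + 0 = 2*u)
z(r, f) = 2*r
z(N(6), 84) - 8294 = 2*(-⅐*6²) - 8294 = 2*(-⅐*36) - 8294 = 2*(-36/7) - 8294 = -72/7 - 8294 = -58130/7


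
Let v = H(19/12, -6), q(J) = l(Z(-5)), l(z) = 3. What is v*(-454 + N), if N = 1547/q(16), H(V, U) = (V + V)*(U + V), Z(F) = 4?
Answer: -186295/216 ≈ -862.48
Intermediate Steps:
q(J) = 3
H(V, U) = 2*V*(U + V) (H(V, U) = (2*V)*(U + V) = 2*V*(U + V))
v = -1007/72 (v = 2*(19/12)*(-6 + 19/12) = 2*(19/12)*(-53/12) = -1007/72 ≈ -13.986)
N = 1547/3 ≈ 515.67
v*(-454 + N) = -1007*(-454 + 1547/3)/72 = -1007/72*185/3 = -186295/216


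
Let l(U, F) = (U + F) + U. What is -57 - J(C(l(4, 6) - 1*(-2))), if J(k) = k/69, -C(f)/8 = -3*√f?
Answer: -1343/23 ≈ -58.391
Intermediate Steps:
l(U, F) = F + 2*U (l(U, F) = (F + U) + U = F + 2*U)
C(f) = 24*√f (C(f) = -(-24)*√f = 24*√f)
J(k) = k/69 (J(k) = k*(1/69) = k/69)
-57 - J(C(l(4, 6) - 1*(-2))) = -57 - 24*√((6 + 2*4) - 1*(-2))/69 = -57 - 24*√((6 + 8) + 2)/69 = -57 - 24*√(14 + 2)/69 = -57 - 24*√16/69 = -57 - 24*4/69 = -57 - 96/69 = -57 - 1*32/23 = -57 - 32/23 = -1343/23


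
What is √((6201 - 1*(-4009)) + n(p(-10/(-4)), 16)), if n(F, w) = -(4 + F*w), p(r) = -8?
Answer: √10334 ≈ 101.66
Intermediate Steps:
n(F, w) = -4 - F*w
√((6201 - 1*(-4009)) + n(p(-10/(-4)), 16)) = √((6201 - 1*(-4009)) + (-4 - 1*(-8)*16)) = √((6201 + 4009) + (-4 + 128)) = √(10210 + 124) = √10334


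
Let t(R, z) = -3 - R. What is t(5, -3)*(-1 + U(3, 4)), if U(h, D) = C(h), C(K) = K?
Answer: -16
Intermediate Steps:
U(h, D) = h
t(5, -3)*(-1 + U(3, 4)) = (-3 - 1*5)*(-1 + 3) = (-3 - 5)*2 = -8*2 = -16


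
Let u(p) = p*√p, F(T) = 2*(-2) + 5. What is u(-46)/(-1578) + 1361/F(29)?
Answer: 1361 + 23*I*√46/789 ≈ 1361.0 + 0.19771*I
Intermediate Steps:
F(T) = 1 (F(T) = -4 + 5 = 1)
u(p) = p^(3/2)
u(-46)/(-1578) + 1361/F(29) = (-46)^(3/2)/(-1578) + 1361/1 = -46*I*√46*(-1/1578) + 1361*1 = 23*I*√46/789 + 1361 = 1361 + 23*I*√46/789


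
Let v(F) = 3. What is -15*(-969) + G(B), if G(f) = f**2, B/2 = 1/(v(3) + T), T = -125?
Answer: 54084736/3721 ≈ 14535.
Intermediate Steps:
B = -1/61 (B = 2/(3 - 125) = 2/(-122) = 2*(-1/122) = -1/61 ≈ -0.016393)
-15*(-969) + G(B) = -15*(-969) + (-1/61)**2 = 14535 + 1/3721 = 54084736/3721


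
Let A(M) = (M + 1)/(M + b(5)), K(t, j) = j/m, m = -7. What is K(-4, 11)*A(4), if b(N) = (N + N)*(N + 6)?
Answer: -55/798 ≈ -0.068922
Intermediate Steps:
b(N) = 2*N*(6 + N) (b(N) = (2*N)*(6 + N) = 2*N*(6 + N))
K(t, j) = -j/7 (K(t, j) = j/(-7) = j*(-1/7) = -j/7)
A(M) = (1 + M)/(110 + M) (A(M) = (M + 1)/(M + 2*5*(6 + 5)) = (1 + M)/(M + 2*5*11) = (1 + M)/(M + 110) = (1 + M)/(110 + M))
K(-4, 11)*A(4) = (-1/7*11)*((1 + 4)/(110 + 4)) = -11*5/(7*114) = -11*5/798 = -11/7*5/114 = -55/798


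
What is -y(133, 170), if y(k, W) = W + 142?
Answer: -312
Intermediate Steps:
y(k, W) = 142 + W
-y(133, 170) = -(142 + 170) = -1*312 = -312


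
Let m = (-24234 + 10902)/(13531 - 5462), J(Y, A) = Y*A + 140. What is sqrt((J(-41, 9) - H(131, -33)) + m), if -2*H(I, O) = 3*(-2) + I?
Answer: I*sqrt(43792738458)/16138 ≈ 12.967*I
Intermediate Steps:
J(Y, A) = 140 + A*Y (J(Y, A) = A*Y + 140 = 140 + A*Y)
m = -13332/8069 ≈ -1.6522
H(I, O) = 3 - I/2 (H(I, O) = -(3*(-2) + I)/2 = -(-6 + I)/2 = 3 - I/2)
sqrt((J(-41, 9) - H(131, -33)) + m) = sqrt(((140 + 9*(-41)) - (3 - 1/2*131)) - 13332/8069) = sqrt(((140 - 369) - (3 - 131/2)) - 13332/8069) = sqrt((-229 - 1*(-125/2)) - 13332/8069) = sqrt((-229 + 125/2) - 13332/8069) = sqrt(-333/2 - 13332/8069) = sqrt(-2713641/16138) = I*sqrt(43792738458)/16138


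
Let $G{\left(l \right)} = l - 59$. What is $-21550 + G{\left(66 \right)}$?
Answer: $-21543$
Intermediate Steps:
$G{\left(l \right)} = -59 + l$
$-21550 + G{\left(66 \right)} = -21550 + \left(-59 + 66\right) = -21550 + 7 = -21543$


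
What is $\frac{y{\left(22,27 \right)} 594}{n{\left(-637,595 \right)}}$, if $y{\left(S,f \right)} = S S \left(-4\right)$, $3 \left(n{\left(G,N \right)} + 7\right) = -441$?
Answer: $\frac{52272}{7} \approx 7467.4$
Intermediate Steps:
$n{\left(G,N \right)} = -154$ ($n{\left(G,N \right)} = -7 + \frac{1}{3} \left(-441\right) = -7 - 147 = -154$)
$y{\left(S,f \right)} = - 4 S^{2}$ ($y{\left(S,f \right)} = S^{2} \left(-4\right) = - 4 S^{2}$)
$\frac{y{\left(22,27 \right)} 594}{n{\left(-637,595 \right)}} = \frac{- 4 \cdot 22^{2} \cdot 594}{-154} = \left(-4\right) 484 \cdot 594 \left(- \frac{1}{154}\right) = \left(-1936\right) 594 \left(- \frac{1}{154}\right) = \left(-1149984\right) \left(- \frac{1}{154}\right) = \frac{52272}{7}$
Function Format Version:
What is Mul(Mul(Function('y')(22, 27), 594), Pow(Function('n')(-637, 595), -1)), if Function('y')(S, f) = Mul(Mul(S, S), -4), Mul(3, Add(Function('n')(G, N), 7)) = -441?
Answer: Rational(52272, 7) ≈ 7467.4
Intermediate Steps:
Function('n')(G, N) = -154 (Function('n')(G, N) = Add(-7, Mul(Rational(1, 3), -441)) = Add(-7, -147) = -154)
Function('y')(S, f) = Mul(-4, Pow(S, 2)) (Function('y')(S, f) = Mul(Pow(S, 2), -4) = Mul(-4, Pow(S, 2)))
Mul(Mul(Function('y')(22, 27), 594), Pow(Function('n')(-637, 595), -1)) = Mul(Mul(Mul(-4, Pow(22, 2)), 594), Pow(-154, -1)) = Mul(Mul(Mul(-4, 484), 594), Rational(-1, 154)) = Mul(Mul(-1936, 594), Rational(-1, 154)) = Mul(-1149984, Rational(-1, 154)) = Rational(52272, 7)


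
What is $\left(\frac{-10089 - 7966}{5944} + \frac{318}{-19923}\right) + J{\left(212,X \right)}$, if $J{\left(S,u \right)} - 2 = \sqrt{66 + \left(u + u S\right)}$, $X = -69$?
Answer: $- \frac{41585111}{39474104} + i \sqrt{14631} \approx -1.0535 + 120.96 i$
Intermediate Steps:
$J{\left(S,u \right)} = 2 + \sqrt{66 + u + S u}$ ($J{\left(S,u \right)} = 2 + \sqrt{66 + \left(u + u S\right)} = 2 + \sqrt{66 + \left(u + S u\right)} = 2 + \sqrt{66 + u + S u}$)
$\left(\frac{-10089 - 7966}{5944} + \frac{318}{-19923}\right) + J{\left(212,X \right)} = \left(\frac{-10089 - 7966}{5944} + \frac{318}{-19923}\right) + \left(2 + \sqrt{66 - 69 + 212 \left(-69\right)}\right) = \left(\left(-10089 - 7966\right) \frac{1}{5944} + 318 \left(- \frac{1}{19923}\right)\right) + \left(2 + \sqrt{66 - 69 - 14628}\right) = \left(\left(-18055\right) \frac{1}{5944} - \frac{106}{6641}\right) + \left(2 + \sqrt{-14631}\right) = \left(- \frac{18055}{5944} - \frac{106}{6641}\right) + \left(2 + i \sqrt{14631}\right) = - \frac{120533319}{39474104} + \left(2 + i \sqrt{14631}\right) = - \frac{41585111}{39474104} + i \sqrt{14631}$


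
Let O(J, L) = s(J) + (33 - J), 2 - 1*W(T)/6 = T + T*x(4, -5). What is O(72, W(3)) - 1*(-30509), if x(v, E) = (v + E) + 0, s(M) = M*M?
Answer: 35654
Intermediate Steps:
s(M) = M²
x(v, E) = E + v (x(v, E) = (E + v) + 0 = E + v)
W(T) = 12 (W(T) = 12 - 6*(T + T*(-5 + 4)) = 12 - 6*(T + T*(-1)) = 12 - 6*(T - T) = 12 - 6*0 = 12 + 0 = 12)
O(J, L) = 33 + J² - J (O(J, L) = J² + (33 - J) = 33 + J² - J)
O(72, W(3)) - 1*(-30509) = (33 + 72² - 1*72) - 1*(-30509) = (33 + 5184 - 72) + 30509 = 5145 + 30509 = 35654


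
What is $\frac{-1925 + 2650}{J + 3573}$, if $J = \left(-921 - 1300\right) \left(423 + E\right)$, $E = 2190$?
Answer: $- \frac{29}{231996} \approx -0.000125$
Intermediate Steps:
$J = -5803473$ ($J = \left(-921 - 1300\right) \left(423 + 2190\right) = \left(-2221\right) 2613 = -5803473$)
$\frac{-1925 + 2650}{J + 3573} = \frac{-1925 + 2650}{-5803473 + 3573} = \frac{725}{-5799900} = 725 \left(- \frac{1}{5799900}\right) = - \frac{29}{231996}$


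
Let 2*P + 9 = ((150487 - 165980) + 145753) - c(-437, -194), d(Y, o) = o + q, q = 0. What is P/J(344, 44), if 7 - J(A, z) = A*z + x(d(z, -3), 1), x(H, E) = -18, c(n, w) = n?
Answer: -65344/15111 ≈ -4.3243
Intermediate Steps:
d(Y, o) = o (d(Y, o) = o + 0 = o)
J(A, z) = 25 - A*z (J(A, z) = 7 - (A*z - 18) = 7 - (-18 + A*z) = 7 + (18 - A*z) = 25 - A*z)
P = 65344 (P = -9/2 + (((150487 - 165980) + 145753) - 1*(-437))/2 = -9/2 + ((-15493 + 145753) + 437)/2 = -9/2 + (130260 + 437)/2 = -9/2 + (1/2)*130697 = -9/2 + 130697/2 = 65344)
P/J(344, 44) = 65344/(25 - 1*344*44) = 65344/(25 - 15136) = 65344/(-15111) = 65344*(-1/15111) = -65344/15111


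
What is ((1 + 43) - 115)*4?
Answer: -284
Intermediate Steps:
((1 + 43) - 115)*4 = (44 - 115)*4 = -71*4 = -284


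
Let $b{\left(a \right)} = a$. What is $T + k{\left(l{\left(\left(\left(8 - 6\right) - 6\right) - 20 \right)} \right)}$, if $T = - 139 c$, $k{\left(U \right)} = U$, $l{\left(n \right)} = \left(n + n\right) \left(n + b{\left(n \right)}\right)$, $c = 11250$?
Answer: $-1561446$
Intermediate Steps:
$l{\left(n \right)} = 4 n^{2}$ ($l{\left(n \right)} = \left(n + n\right) \left(n + n\right) = 2 n 2 n = 4 n^{2}$)
$T = -1563750$ ($T = \left(-139\right) 11250 = -1563750$)
$T + k{\left(l{\left(\left(\left(8 - 6\right) - 6\right) - 20 \right)} \right)} = -1563750 + 4 \left(\left(\left(8 - 6\right) - 6\right) - 20\right)^{2} = -1563750 + 4 \left(\left(2 - 6\right) - 20\right)^{2} = -1563750 + 4 \left(-4 - 20\right)^{2} = -1563750 + 4 \left(-24\right)^{2} = -1563750 + 4 \cdot 576 = -1563750 + 2304 = -1561446$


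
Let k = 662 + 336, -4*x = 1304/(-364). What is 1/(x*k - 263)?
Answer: 91/57404 ≈ 0.0015853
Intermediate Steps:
x = 163/182 (x = -326/(-364) = -326*(-1)/364 = -¼*(-326/91) = 163/182 ≈ 0.89560)
k = 998
1/(x*k - 263) = 1/((163/182)*998 - 263) = 1/(81337/91 - 263) = 1/(57404/91) = 91/57404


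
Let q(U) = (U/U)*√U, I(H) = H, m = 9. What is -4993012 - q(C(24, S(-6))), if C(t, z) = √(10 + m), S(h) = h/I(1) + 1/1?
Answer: -4993012 - 19^(¼) ≈ -4.9930e+6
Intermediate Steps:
S(h) = 1 + h (S(h) = h/1 + 1/1 = h*1 + 1*1 = h + 1 = 1 + h)
C(t, z) = √19 (C(t, z) = √(10 + 9) = √19)
q(U) = √U (q(U) = 1*√U = √U)
-4993012 - q(C(24, S(-6))) = -4993012 - √(√19) = -4993012 - 19^(¼)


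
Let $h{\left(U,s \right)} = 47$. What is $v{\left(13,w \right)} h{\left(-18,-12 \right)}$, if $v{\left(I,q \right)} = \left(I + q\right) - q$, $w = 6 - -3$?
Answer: $611$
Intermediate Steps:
$w = 9$ ($w = 6 + 3 = 9$)
$v{\left(I,q \right)} = I$
$v{\left(13,w \right)} h{\left(-18,-12 \right)} = 13 \cdot 47 = 611$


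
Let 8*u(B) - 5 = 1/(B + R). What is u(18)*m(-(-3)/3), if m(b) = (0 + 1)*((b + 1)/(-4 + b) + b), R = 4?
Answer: 37/176 ≈ 0.21023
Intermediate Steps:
u(B) = 5/8 + 1/(8*(4 + B)) (u(B) = 5/8 + 1/(8*(B + 4)) = 5/8 + 1/(8*(4 + B)))
m(b) = b + (1 + b)/(-4 + b) (m(b) = 1*((1 + b)/(-4 + b) + b) = 1*(b + (1 + b)/(-4 + b)) = b + (1 + b)/(-4 + b))
u(18)*m(-(-3)/3) = ((21 + 5*18)/(8*(4 + 18)))*((1 + (-(-3)/3)² - (-3)*(-3/3))/(-4 - (-3)/3)) = ((⅛)*(21 + 90)/22)*((1 + (-(-3)/3)² - (-3)*(-3*⅓))/(-4 - (-3)/3)) = ((⅛)*(1/22)*111)*((1 + (-1*(-1))² - (-3)*(-1))/(-4 - 1*(-1))) = 111*((1 + 1² - 3*1)/(-4 + 1))/176 = 111*((1 + 1 - 3)/(-3))/176 = 111*(-⅓*(-1))/176 = (111/176)*(⅓) = 37/176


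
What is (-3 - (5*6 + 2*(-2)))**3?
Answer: -24389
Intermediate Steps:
(-3 - (5*6 + 2*(-2)))**3 = (-3 - (30 - 4))**3 = (-3 - 1*26)**3 = (-3 - 26)**3 = (-29)**3 = -24389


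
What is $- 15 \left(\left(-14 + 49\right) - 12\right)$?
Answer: $-345$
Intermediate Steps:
$- 15 \left(\left(-14 + 49\right) - 12\right) = - 15 \left(35 - 12\right) = \left(-15\right) 23 = -345$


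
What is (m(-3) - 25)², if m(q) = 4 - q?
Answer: 324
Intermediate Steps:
(m(-3) - 25)² = ((4 - 1*(-3)) - 25)² = ((4 + 3) - 25)² = (7 - 25)² = (-18)² = 324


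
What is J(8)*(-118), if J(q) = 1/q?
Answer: -59/4 ≈ -14.750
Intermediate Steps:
J(8)*(-118) = -118/8 = (1/8)*(-118) = -59/4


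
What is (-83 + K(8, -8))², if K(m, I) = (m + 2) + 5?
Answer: 4624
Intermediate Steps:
K(m, I) = 7 + m (K(m, I) = (2 + m) + 5 = 7 + m)
(-83 + K(8, -8))² = (-83 + (7 + 8))² = (-83 + 15)² = (-68)² = 4624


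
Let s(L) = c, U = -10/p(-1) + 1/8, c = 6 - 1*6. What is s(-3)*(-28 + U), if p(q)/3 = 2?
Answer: 0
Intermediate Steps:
p(q) = 6 (p(q) = 3*2 = 6)
c = 0 (c = 6 - 6 = 0)
U = -37/24 (U = -10/6 + 1/8 = -10*1/6 + 1*(1/8) = -5/3 + 1/8 = -37/24 ≈ -1.5417)
s(L) = 0
s(-3)*(-28 + U) = 0*(-28 - 37/24) = 0*(-709/24) = 0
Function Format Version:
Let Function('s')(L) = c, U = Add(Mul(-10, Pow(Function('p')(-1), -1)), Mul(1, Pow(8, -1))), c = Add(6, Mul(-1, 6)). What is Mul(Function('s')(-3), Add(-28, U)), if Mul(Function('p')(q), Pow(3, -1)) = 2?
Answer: 0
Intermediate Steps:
Function('p')(q) = 6 (Function('p')(q) = Mul(3, 2) = 6)
c = 0 (c = Add(6, -6) = 0)
U = Rational(-37, 24) (U = Add(Mul(-10, Pow(6, -1)), Mul(1, Pow(8, -1))) = Add(Mul(-10, Rational(1, 6)), Mul(1, Rational(1, 8))) = Add(Rational(-5, 3), Rational(1, 8)) = Rational(-37, 24) ≈ -1.5417)
Function('s')(L) = 0
Mul(Function('s')(-3), Add(-28, U)) = Mul(0, Add(-28, Rational(-37, 24))) = Mul(0, Rational(-709, 24)) = 0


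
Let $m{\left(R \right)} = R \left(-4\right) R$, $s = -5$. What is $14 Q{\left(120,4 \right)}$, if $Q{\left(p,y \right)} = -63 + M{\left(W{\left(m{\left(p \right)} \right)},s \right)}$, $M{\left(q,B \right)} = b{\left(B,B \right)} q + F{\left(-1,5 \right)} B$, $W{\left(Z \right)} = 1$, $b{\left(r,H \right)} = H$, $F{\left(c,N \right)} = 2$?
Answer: $-1092$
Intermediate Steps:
$m{\left(R \right)} = - 4 R^{2}$ ($m{\left(R \right)} = - 4 R R = - 4 R^{2}$)
$M{\left(q,B \right)} = 2 B + B q$ ($M{\left(q,B \right)} = B q + 2 B = 2 B + B q$)
$Q{\left(p,y \right)} = -78$ ($Q{\left(p,y \right)} = -63 - 5 \left(2 + 1\right) = -63 - 15 = -78$)
$14 Q{\left(120,4 \right)} = 14 \left(-78\right) = -1092$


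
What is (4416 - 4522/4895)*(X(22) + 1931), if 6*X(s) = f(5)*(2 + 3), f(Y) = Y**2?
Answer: 126547883189/14685 ≈ 8.6175e+6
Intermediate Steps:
X(s) = 125/6 (X(s) = (5**2*(2 + 3))/6 = (25*5)/6 = (1/6)*125 = 125/6)
(4416 - 4522/4895)*(X(22) + 1931) = (4416 - 4522/4895)*(125/6 + 1931) = (4416 - 4522*1/4895)*(11711/6) = (4416 - 4522/4895)*(11711/6) = (21611798/4895)*(11711/6) = 126547883189/14685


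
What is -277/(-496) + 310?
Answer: 154037/496 ≈ 310.56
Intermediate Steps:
-277/(-496) + 310 = -277*(-1/496) + 310 = 277/496 + 310 = 154037/496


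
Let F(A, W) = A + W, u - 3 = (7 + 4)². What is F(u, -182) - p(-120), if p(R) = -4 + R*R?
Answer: -14454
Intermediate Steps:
u = 124 (u = 3 + (7 + 4)² = 3 + 11² = 3 + 121 = 124)
p(R) = -4 + R²
F(u, -182) - p(-120) = (124 - 182) - (-4 + (-120)²) = -58 - (-4 + 14400) = -58 - 1*14396 = -58 - 14396 = -14454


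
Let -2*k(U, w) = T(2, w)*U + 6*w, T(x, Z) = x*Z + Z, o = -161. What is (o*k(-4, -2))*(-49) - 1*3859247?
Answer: -3906581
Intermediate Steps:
T(x, Z) = Z + Z*x (T(x, Z) = Z*x + Z = Z + Z*x)
k(U, w) = -3*w - 3*U*w/2 (k(U, w) = -((w*(1 + 2))*U + 6*w)/2 = -((w*3)*U + 6*w)/2 = -((3*w)*U + 6*w)/2 = -(3*U*w + 6*w)/2 = -(6*w + 3*U*w)/2 = -3*w - 3*U*w/2)
(o*k(-4, -2))*(-49) - 1*3859247 = -483*(-2)*(-2 - 1*(-4))/2*(-49) - 1*3859247 = -483*(-2)*(-2 + 4)/2*(-49) - 3859247 = -483*(-2)*2/2*(-49) - 3859247 = -161*(-6)*(-49) - 3859247 = 966*(-49) - 3859247 = -47334 - 3859247 = -3906581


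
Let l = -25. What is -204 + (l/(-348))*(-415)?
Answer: -81367/348 ≈ -233.81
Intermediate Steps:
-204 + (l/(-348))*(-415) = -204 - 25/(-348)*(-415) = -204 - 25*(-1/348)*(-415) = -204 + (25/348)*(-415) = -204 - 10375/348 = -81367/348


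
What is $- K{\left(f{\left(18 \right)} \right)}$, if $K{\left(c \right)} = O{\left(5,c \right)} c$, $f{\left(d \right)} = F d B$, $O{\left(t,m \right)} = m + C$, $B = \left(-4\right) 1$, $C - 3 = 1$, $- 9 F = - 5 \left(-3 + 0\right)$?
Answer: $-14880$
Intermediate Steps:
$F = - \frac{5}{3}$ ($F = - \frac{\left(-5\right) \left(-3 + 0\right)}{9} = - \frac{\left(-5\right) \left(-3\right)}{9} = \left(- \frac{1}{9}\right) 15 = - \frac{5}{3} \approx -1.6667$)
$C = 4$ ($C = 3 + 1 = 4$)
$B = -4$
$O{\left(t,m \right)} = 4 + m$ ($O{\left(t,m \right)} = m + 4 = 4 + m$)
$f{\left(d \right)} = \frac{20 d}{3}$ ($f{\left(d \right)} = - \frac{5 d}{3} \left(-4\right) = \frac{20 d}{3}$)
$K{\left(c \right)} = c \left(4 + c\right)$ ($K{\left(c \right)} = \left(4 + c\right) c = c \left(4 + c\right)$)
$- K{\left(f{\left(18 \right)} \right)} = - \frac{20}{3} \cdot 18 \left(4 + \frac{20}{3} \cdot 18\right) = - 120 \left(4 + 120\right) = - 120 \cdot 124 = \left(-1\right) 14880 = -14880$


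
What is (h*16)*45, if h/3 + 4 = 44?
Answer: 86400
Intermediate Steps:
h = 120 (h = -12 + 3*44 = -12 + 132 = 120)
(h*16)*45 = (120*16)*45 = 1920*45 = 86400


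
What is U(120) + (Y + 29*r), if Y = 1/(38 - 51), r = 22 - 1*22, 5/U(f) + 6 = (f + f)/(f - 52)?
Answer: -1147/546 ≈ -2.1007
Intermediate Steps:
U(f) = 5/(-6 + 2*f/(-52 + f)) (U(f) = 5/(-6 + (f + f)/(f - 52)) = 5/(-6 + (2*f)/(-52 + f)) = 5/(-6 + 2*f/(-52 + f)))
r = 0 (r = 22 - 22 = 0)
Y = -1/13 (Y = 1/(-13) = -1/13 ≈ -0.076923)
U(120) + (Y + 29*r) = 5*(52 - 1*120)/(4*(-78 + 120)) + (-1/13 + 29*0) = (5/4)*(52 - 120)/42 + (-1/13 + 0) = (5/4)*(1/42)*(-68) - 1/13 = -85/42 - 1/13 = -1147/546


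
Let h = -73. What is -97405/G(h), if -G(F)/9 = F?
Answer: -97405/657 ≈ -148.26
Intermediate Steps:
G(F) = -9*F
-97405/G(h) = -97405/((-9*(-73))) = -97405/657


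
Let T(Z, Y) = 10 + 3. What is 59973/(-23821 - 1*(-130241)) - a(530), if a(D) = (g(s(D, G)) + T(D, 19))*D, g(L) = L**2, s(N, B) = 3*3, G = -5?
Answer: -5301784427/106420 ≈ -49819.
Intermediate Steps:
s(N, B) = 9
T(Z, Y) = 13
a(D) = 94*D (a(D) = (9**2 + 13)*D = (81 + 13)*D = 94*D)
59973/(-23821 - 1*(-130241)) - a(530) = 59973/(-23821 - 1*(-130241)) - 94*530 = 59973/(-23821 + 130241) - 1*49820 = 59973/106420 - 49820 = -5301784427/106420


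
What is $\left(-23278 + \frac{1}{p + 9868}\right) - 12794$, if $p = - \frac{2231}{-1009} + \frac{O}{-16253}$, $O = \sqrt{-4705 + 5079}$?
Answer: $- \frac{945088561386443220906447501}{26200059992262728360347} + \frac{16546870493 \sqrt{374}}{26200059992262728360347} \approx -36072.0$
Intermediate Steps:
$O = \sqrt{374} \approx 19.339$
$p = \frac{2231}{1009} - \frac{\sqrt{374}}{16253}$ ($p = - \frac{2231}{-1009} + \frac{\sqrt{374}}{-16253} = \left(-2231\right) \left(- \frac{1}{1009}\right) + \sqrt{374} \left(- \frac{1}{16253}\right) = \frac{2231}{1009} - \frac{\sqrt{374}}{16253} \approx 2.2099$)
$\left(-23278 + \frac{1}{p + 9868}\right) - 12794 = \left(-23278 + \frac{1}{\left(\frac{2231}{1009} - \frac{\sqrt{374}}{16253}\right) + 9868}\right) - 12794 = \left(-23278 + \frac{1}{\frac{9959043}{1009} - \frac{\sqrt{374}}{16253}}\right) - 12794 = -36072 + \frac{1}{\frac{9959043}{1009} - \frac{\sqrt{374}}{16253}}$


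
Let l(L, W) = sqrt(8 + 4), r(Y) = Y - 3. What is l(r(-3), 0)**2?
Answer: 12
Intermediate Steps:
r(Y) = -3 + Y
l(L, W) = 2*sqrt(3) (l(L, W) = sqrt(12) = 2*sqrt(3))
l(r(-3), 0)**2 = (2*sqrt(3))**2 = 12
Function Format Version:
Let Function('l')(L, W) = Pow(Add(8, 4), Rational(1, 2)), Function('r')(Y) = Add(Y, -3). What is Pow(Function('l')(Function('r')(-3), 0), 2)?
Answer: 12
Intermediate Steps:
Function('r')(Y) = Add(-3, Y)
Function('l')(L, W) = Mul(2, Pow(3, Rational(1, 2))) (Function('l')(L, W) = Pow(12, Rational(1, 2)) = Mul(2, Pow(3, Rational(1, 2))))
Pow(Function('l')(Function('r')(-3), 0), 2) = Pow(Mul(2, Pow(3, Rational(1, 2))), 2) = 12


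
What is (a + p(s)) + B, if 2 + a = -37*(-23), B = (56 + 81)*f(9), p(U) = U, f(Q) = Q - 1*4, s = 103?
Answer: 1637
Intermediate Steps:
f(Q) = -4 + Q (f(Q) = Q - 4 = -4 + Q)
B = 685 (B = (56 + 81)*(-4 + 9) = 137*5 = 685)
a = 849 (a = -2 - 37*(-23) = -2 + 851 = 849)
(a + p(s)) + B = (849 + 103) + 685 = 952 + 685 = 1637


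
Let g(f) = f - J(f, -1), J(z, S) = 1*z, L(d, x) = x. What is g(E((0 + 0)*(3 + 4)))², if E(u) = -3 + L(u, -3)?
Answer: 0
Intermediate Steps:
J(z, S) = z
E(u) = -6 (E(u) = -3 - 3 = -6)
g(f) = 0 (g(f) = f - f = 0)
g(E((0 + 0)*(3 + 4)))² = 0² = 0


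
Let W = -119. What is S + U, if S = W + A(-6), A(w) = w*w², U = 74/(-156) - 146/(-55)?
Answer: -1427797/4290 ≈ -332.82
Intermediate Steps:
U = 9353/4290 (U = 74*(-1/156) - 146*(-1/55) = -37/78 + 146/55 = 9353/4290 ≈ 2.1802)
A(w) = w³
S = -335 (S = -119 + (-6)³ = -119 - 216 = -335)
S + U = -335 + 9353/4290 = -1427797/4290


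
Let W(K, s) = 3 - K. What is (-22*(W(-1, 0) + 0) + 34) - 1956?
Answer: -2010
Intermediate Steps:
(-22*(W(-1, 0) + 0) + 34) - 1956 = (-22*((3 - 1*(-1)) + 0) + 34) - 1956 = (-22*((3 + 1) + 0) + 34) - 1956 = (-22*(4 + 0) + 34) - 1956 = (-22*4 + 34) - 1956 = (-88 + 34) - 1956 = -54 - 1956 = -2010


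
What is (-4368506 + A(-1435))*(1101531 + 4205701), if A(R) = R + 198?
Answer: -23191239881376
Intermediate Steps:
A(R) = 198 + R
(-4368506 + A(-1435))*(1101531 + 4205701) = (-4368506 + (198 - 1435))*(1101531 + 4205701) = (-4368506 - 1237)*5307232 = -4369743*5307232 = -23191239881376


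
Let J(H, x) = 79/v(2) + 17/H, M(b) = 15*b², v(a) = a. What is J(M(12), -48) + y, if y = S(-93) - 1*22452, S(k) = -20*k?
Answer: -44393383/2160 ≈ -20553.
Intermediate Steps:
J(H, x) = 79/2 + 17/H
y = -20592 (y = -20*(-93) - 1*22452 = 1860 - 22452 = -20592)
J(M(12), -48) + y = (79/2 + 17/((15*12²))) - 20592 = (79/2 + 17/((15*144))) - 20592 = (79/2 + 17/2160) - 20592 = 85337/2160 - 20592 = -44393383/2160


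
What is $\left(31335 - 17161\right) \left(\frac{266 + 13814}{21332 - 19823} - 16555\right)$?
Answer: $- \frac{353888140210}{1509} \approx -2.3452 \cdot 10^{8}$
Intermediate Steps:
$\left(31335 - 17161\right) \left(\frac{266 + 13814}{21332 - 19823} - 16555\right) = 14174 \left(\frac{14080}{1509} - 16555\right) = 14174 \left(- \frac{24967415}{1509}\right) = - \frac{353888140210}{1509}$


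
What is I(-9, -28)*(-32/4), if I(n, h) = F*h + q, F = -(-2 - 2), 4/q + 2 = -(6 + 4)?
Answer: 2696/3 ≈ 898.67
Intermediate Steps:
q = -⅓ (q = 4/(-2 - (6 + 4)) = 4/(-2 - 1*10) = 4/(-2 - 10) = 4/(-12) = 4*(-1/12) = -⅓ ≈ -0.33333)
F = 4 (F = -1*(-4) = 4)
I(n, h) = -⅓ + 4*h (I(n, h) = 4*h - ⅓ = -⅓ + 4*h)
I(-9, -28)*(-32/4) = (-⅓ + 4*(-28))*(-32/4) = (-⅓ - 112)*(-32*¼) = -337/3*(-8) = 2696/3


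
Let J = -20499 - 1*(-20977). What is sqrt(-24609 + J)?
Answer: I*sqrt(24131) ≈ 155.34*I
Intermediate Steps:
J = 478 (J = -20499 + 20977 = 478)
sqrt(-24609 + J) = sqrt(-24609 + 478) = sqrt(-24131) = I*sqrt(24131)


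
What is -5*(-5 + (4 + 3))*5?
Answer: -50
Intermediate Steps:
-5*(-5 + (4 + 3))*5 = -5*(-5 + 7)*5 = -5*2*5 = -10*5 = -50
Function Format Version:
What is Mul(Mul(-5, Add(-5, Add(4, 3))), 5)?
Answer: -50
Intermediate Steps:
Mul(Mul(-5, Add(-5, Add(4, 3))), 5) = Mul(Mul(-5, Add(-5, 7)), 5) = Mul(Mul(-5, 2), 5) = Mul(-10, 5) = -50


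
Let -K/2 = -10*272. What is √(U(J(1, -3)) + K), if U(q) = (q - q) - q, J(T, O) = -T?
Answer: √5441 ≈ 73.763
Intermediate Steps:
U(q) = -q (U(q) = 0 - q = -q)
K = 5440 (K = -(-20)*272 = -2*(-2720) = 5440)
√(U(J(1, -3)) + K) = √(-(-1) + 5440) = √(-1*(-1) + 5440) = √(1 + 5440) = √5441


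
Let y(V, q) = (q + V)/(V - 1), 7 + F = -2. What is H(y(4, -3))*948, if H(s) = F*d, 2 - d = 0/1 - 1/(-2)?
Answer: -12798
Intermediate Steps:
F = -9 (F = -7 - 2 = -9)
d = 3/2 (d = 2 - (0/1 - 1/(-2)) = 2 - (0*1 - 1*(-½)) = 2 - (0 + ½) = 2 - 1*½ = 2 - ½ = 3/2 ≈ 1.5000)
y(V, q) = (V + q)/(-1 + V)
H(s) = -27/2 (H(s) = -9*3/2 = -27/2)
H(y(4, -3))*948 = -27/2*948 = -12798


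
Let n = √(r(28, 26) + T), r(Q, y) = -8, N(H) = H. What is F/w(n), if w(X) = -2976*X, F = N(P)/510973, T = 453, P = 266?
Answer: -133*√445/338345881680 ≈ -8.2922e-9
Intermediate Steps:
F = 266/510973 ≈ 0.00052058
n = √445 (n = √(-8 + 453) = √445 ≈ 21.095)
F/w(n) = 266/(510973*((-2976*√445))) = 266*(-√445/1324320)/510973 = -133*√445/338345881680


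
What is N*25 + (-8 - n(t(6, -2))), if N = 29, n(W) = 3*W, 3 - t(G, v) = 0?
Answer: 708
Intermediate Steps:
t(G, v) = 3 (t(G, v) = 3 - 1*0 = 3 + 0 = 3)
N*25 + (-8 - n(t(6, -2))) = 29*25 + (-8 - 3*3) = 725 + (-8 - 1*9) = 725 + (-8 - 9) = 725 - 17 = 708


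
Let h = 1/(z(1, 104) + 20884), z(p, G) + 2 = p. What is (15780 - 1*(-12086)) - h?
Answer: 581925677/20883 ≈ 27866.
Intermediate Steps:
z(p, G) = -2 + p
h = 1/20883 (h = 1/((-2 + 1) + 20884) = 1/(-1 + 20884) = 1/20883 ≈ 4.7886e-5)
(15780 - 1*(-12086)) - h = (15780 - 1*(-12086)) - 1*1/20883 = (15780 + 12086) - 1/20883 = 27866 - 1/20883 = 581925677/20883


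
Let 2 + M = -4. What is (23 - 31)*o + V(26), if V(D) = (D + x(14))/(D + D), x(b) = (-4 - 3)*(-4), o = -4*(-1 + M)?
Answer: -5797/26 ≈ -222.96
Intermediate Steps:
M = -6 (M = -2 - 4 = -6)
o = 28 (o = -4*(-1 - 6) = -4*(-7) = 28)
x(b) = 28 (x(b) = -7*(-4) = 28)
V(D) = (28 + D)/(2*D) (V(D) = (D + 28)/(D + D) = (28 + D)/((2*D)) = (28 + D)*(1/(2*D)) = (28 + D)/(2*D))
(23 - 31)*o + V(26) = (23 - 31)*28 + (½)*(28 + 26)/26 = -8*28 + (½)*(1/26)*54 = -224 + 27/26 = -5797/26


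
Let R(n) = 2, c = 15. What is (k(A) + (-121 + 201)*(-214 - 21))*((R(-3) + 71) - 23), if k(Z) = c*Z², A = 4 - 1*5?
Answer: -939250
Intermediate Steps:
A = -1 (A = 4 - 5 = -1)
k(Z) = 15*Z²
(k(A) + (-121 + 201)*(-214 - 21))*((R(-3) + 71) - 23) = (15*(-1)² + (-121 + 201)*(-214 - 21))*((2 + 71) - 23) = (15*1 + 80*(-235))*(73 - 23) = (15 - 18800)*50 = -18785*50 = -939250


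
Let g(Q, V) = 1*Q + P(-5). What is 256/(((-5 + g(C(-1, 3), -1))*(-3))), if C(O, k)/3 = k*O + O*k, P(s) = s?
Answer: 64/21 ≈ 3.0476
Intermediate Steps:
C(O, k) = 6*O*k (C(O, k) = 3*(k*O + O*k) = 3*(O*k + O*k) = 3*(2*O*k) = 6*O*k)
g(Q, V) = -5 + Q (g(Q, V) = 1*Q - 5 = Q - 5 = -5 + Q)
256/(((-5 + g(C(-1, 3), -1))*(-3))) = 256/(((-5 + (-5 + 6*(-1)*3))*(-3))) = 256/(((-5 + (-5 - 18))*(-3))) = 256/(((-5 - 23)*(-3))) = 256/((-28*(-3))) = 256/84 = 256*(1/84) = 64/21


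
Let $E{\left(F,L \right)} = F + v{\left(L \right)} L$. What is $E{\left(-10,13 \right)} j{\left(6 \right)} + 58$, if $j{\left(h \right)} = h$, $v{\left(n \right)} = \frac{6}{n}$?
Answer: $34$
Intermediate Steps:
$E{\left(F,L \right)} = 6 + F$ ($E{\left(F,L \right)} = F + \frac{6}{L} L = F + 6 = 6 + F$)
$E{\left(-10,13 \right)} j{\left(6 \right)} + 58 = \left(6 - 10\right) 6 + 58 = \left(-4\right) 6 + 58 = -24 + 58 = 34$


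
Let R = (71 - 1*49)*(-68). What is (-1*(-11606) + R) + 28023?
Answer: 38133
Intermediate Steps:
R = -1496 (R = (71 - 49)*(-68) = 22*(-68) = -1496)
(-1*(-11606) + R) + 28023 = (-1*(-11606) - 1496) + 28023 = (11606 - 1496) + 28023 = 10110 + 28023 = 38133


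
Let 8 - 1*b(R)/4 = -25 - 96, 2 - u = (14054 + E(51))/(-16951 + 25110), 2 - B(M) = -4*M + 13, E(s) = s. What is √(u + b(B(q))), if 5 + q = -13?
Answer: √34367804863/8159 ≈ 22.722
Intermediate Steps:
q = -18 (q = -5 - 13 = -18)
B(M) = -11 + 4*M (B(M) = 2 - (-4*M + 13) = 2 - (13 - 4*M) = 2 + (-13 + 4*M) = -11 + 4*M)
u = 2213/8159 (u = 2 - (14054 + 51)/(-16951 + 25110) = 2 - 14105/8159 = 2213/8159 ≈ 0.27123)
b(R) = 516 (b(R) = 32 - 4*(-25 - 96) = 32 - 4*(-121) = 32 + 484 = 516)
√(u + b(B(q))) = √(2213/8159 + 516) = √(4212257/8159) = √34367804863/8159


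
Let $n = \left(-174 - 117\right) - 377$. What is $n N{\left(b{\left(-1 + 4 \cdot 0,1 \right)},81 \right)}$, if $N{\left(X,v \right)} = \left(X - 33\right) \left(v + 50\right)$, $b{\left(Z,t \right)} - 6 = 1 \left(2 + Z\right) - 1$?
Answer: $2362716$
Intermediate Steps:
$b{\left(Z,t \right)} = 7 + Z$ ($b{\left(Z,t \right)} = 6 + \left(1 \left(2 + Z\right) - 1\right) = 6 + \left(\left(2 + Z\right) - 1\right) = 6 + \left(1 + Z\right) = 7 + Z$)
$N{\left(X,v \right)} = \left(-33 + X\right) \left(50 + v\right)$
$n = -668$ ($n = \left(-174 - 117\right) - 377 = -291 - 377 = -668$)
$n N{\left(b{\left(-1 + 4 \cdot 0,1 \right)},81 \right)} = - 668 \left(-1650 - 2673 + 50 \left(7 + \left(-1 + 4 \cdot 0\right)\right) + \left(7 + \left(-1 + 4 \cdot 0\right)\right) 81\right) = - 668 \left(-1650 - 2673 + 50 \left(7 + \left(-1 + 0\right)\right) + \left(7 + \left(-1 + 0\right)\right) 81\right) = - 668 \left(-1650 - 2673 + 50 \left(7 - 1\right) + \left(7 - 1\right) 81\right) = - 668 \left(-1650 - 2673 + 50 \cdot 6 + 6 \cdot 81\right) = - 668 \left(-1650 - 2673 + 300 + 486\right) = \left(-668\right) \left(-3537\right) = 2362716$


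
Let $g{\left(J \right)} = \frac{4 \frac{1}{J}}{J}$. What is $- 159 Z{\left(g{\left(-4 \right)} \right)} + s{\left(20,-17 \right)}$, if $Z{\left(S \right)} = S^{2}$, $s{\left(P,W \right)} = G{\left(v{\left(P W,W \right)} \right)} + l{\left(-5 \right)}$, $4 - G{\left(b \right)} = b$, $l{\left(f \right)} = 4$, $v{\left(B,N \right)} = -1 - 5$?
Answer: $\frac{65}{16} \approx 4.0625$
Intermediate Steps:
$v{\left(B,N \right)} = -6$
$g{\left(J \right)} = \frac{4}{J^{2}}$
$G{\left(b \right)} = 4 - b$
$s{\left(P,W \right)} = 14$ ($s{\left(P,W \right)} = \left(4 - -6\right) + 4 = \left(4 + 6\right) + 4 = 10 + 4 = 14$)
$- 159 Z{\left(g{\left(-4 \right)} \right)} + s{\left(20,-17 \right)} = - 159 \left(\frac{4}{16}\right)^{2} + 14 = - 159 \left(4 \cdot \frac{1}{16}\right)^{2} + 14 = - \frac{159}{16} + 14 = \frac{65}{16}$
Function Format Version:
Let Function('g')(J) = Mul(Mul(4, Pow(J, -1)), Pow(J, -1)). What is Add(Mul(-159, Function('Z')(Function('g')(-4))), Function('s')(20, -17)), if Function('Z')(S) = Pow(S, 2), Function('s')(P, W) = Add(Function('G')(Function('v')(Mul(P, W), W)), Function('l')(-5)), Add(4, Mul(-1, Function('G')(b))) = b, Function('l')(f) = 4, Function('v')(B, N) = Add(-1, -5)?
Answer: Rational(65, 16) ≈ 4.0625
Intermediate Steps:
Function('v')(B, N) = -6
Function('g')(J) = Mul(4, Pow(J, -2))
Function('G')(b) = Add(4, Mul(-1, b))
Function('s')(P, W) = 14 (Function('s')(P, W) = Add(Add(4, Mul(-1, -6)), 4) = Add(Add(4, 6), 4) = Add(10, 4) = 14)
Add(Mul(-159, Function('Z')(Function('g')(-4))), Function('s')(20, -17)) = Add(Mul(-159, Pow(Mul(4, Pow(-4, -2)), 2)), 14) = Add(Mul(-159, Pow(Mul(4, Rational(1, 16)), 2)), 14) = Add(Mul(-159, Pow(Rational(1, 4), 2)), 14) = Add(Mul(-159, Rational(1, 16)), 14) = Add(Rational(-159, 16), 14) = Rational(65, 16)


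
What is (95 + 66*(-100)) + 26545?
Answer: 20040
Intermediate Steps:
(95 + 66*(-100)) + 26545 = (95 - 6600) + 26545 = -6505 + 26545 = 20040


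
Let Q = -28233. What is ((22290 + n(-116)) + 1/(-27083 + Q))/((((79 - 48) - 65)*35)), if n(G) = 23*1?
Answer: -176323701/9403720 ≈ -18.750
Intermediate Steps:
n(G) = 23
((22290 + n(-116)) + 1/(-27083 + Q))/((((79 - 48) - 65)*35)) = ((22290 + 23) + 1/(-27083 - 28233))/((((79 - 48) - 65)*35)) = (22313 + 1/(-55316))/(((31 - 65)*35)) = (22313 - 1/55316)/((-34*35)) = (1234265907/55316)/(-1190) = (1234265907/55316)*(-1/1190) = -176323701/9403720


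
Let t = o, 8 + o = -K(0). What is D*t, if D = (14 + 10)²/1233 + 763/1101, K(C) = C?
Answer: -1399960/150837 ≈ -9.2813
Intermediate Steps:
o = -8 (o = -8 - 1*0 = -8 + 0 = -8)
D = 174995/150837 (D = 24²*(1/1233) + 763*(1/1101) = 576*(1/1233) + 763/1101 = 64/137 + 763/1101 = 174995/150837 ≈ 1.1602)
t = -8
D*t = (174995/150837)*(-8) = -1399960/150837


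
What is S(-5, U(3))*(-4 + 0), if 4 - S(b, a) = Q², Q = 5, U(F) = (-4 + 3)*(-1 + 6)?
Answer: 84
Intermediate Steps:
U(F) = -5 (U(F) = -1*5 = -5)
S(b, a) = -21 (S(b, a) = 4 - 1*5² = 4 - 1*25 = 4 - 25 = -21)
S(-5, U(3))*(-4 + 0) = -21*(-4 + 0) = -21*(-4) = 84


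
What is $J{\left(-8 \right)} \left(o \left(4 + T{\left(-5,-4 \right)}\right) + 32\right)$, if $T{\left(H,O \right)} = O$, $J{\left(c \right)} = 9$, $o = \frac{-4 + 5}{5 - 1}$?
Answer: $288$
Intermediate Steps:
$o = \frac{1}{4}$ ($o = 1 \cdot \frac{1}{4} = \frac{1}{4} \approx 0.25$)
$J{\left(-8 \right)} \left(o \left(4 + T{\left(-5,-4 \right)}\right) + 32\right) = 9 \left(\frac{4 - 4}{4} + 32\right) = 9 \left(\frac{1}{4} \cdot 0 + 32\right) = 9 \left(0 + 32\right) = 9 \cdot 32 = 288$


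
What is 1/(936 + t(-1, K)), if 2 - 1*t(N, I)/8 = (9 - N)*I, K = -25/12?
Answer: 3/3356 ≈ 0.00089392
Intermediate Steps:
K = -25/12 (K = -25*1/12 = -25/12 ≈ -2.0833)
t(N, I) = 16 - 8*I*(9 - N) (t(N, I) = 16 - 8*(9 - N)*I = 16 - 8*I*(9 - N))
1/(936 + t(-1, K)) = 1/(936 + (16 - 72*(-25/12) + 8*(-25/12)*(-1))) = 1/(936 + (16 + 150 + 50/3)) = 1/(936 + 548/3) = 1/(3356/3) = 3/3356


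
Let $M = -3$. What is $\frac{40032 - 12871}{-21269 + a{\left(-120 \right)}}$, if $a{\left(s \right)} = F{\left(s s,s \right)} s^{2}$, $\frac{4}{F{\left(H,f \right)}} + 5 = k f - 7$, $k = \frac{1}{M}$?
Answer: $- \frac{190127}{134483} \approx -1.4138$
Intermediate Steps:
$k = - \frac{1}{3}$ ($k = \frac{1}{-3} = - \frac{1}{3} \approx -0.33333$)
$F{\left(H,f \right)} = \frac{4}{-12 - \frac{f}{3}}$ ($F{\left(H,f \right)} = \frac{4}{-5 - \left(7 + \frac{f}{3}\right)} = \frac{4}{-12 - \frac{f}{3}}$)
$a{\left(s \right)} = \frac{12 s^{2}}{-36 - s}$ ($a{\left(s \right)} = \frac{12}{-36 - s} s^{2} = \frac{12 s^{2}}{-36 - s}$)
$\frac{40032 - 12871}{-21269 + a{\left(-120 \right)}} = \frac{40032 - 12871}{-21269 + \frac{12 \left(-120\right)^{2}}{-36 - -120}} = \frac{27161}{-21269 + 12 \cdot 14400 \frac{1}{-36 + 120}} = \frac{27161}{-21269 + 12 \cdot 14400 \cdot \frac{1}{84}} = \frac{27161}{-21269 + \frac{14400}{7}} = \frac{27161}{- \frac{134483}{7}} = 27161 \left(- \frac{7}{134483}\right) = - \frac{190127}{134483}$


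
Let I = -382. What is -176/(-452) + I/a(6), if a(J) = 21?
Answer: -42242/2373 ≈ -17.801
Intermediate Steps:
-176/(-452) + I/a(6) = -176/(-452) - 382/21 = -176*(-1/452) - 382*1/21 = 44/113 - 382/21 = -42242/2373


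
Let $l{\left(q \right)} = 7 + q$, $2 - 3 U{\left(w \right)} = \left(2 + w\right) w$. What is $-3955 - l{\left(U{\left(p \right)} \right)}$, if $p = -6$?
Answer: $- \frac{11864}{3} \approx -3954.7$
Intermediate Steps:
$U{\left(w \right)} = \frac{2}{3} - \frac{w \left(2 + w\right)}{3}$ ($U{\left(w \right)} = \frac{2}{3} - \frac{\left(2 + w\right) w}{3} = \frac{2}{3} - \frac{w \left(2 + w\right)}{3}$)
$-3955 - l{\left(U{\left(p \right)} \right)} = -3955 - \left(7 - \left(- \frac{14}{3} + 12\right)\right) = -3955 - \left(7 + \left(\frac{2}{3} + 4 - 12\right)\right) = -3955 - \left(7 - \frac{22}{3}\right) = -3955 - - \frac{1}{3} = -3955 + \frac{1}{3} = - \frac{11864}{3}$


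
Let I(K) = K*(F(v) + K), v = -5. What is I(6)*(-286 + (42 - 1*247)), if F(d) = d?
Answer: -2946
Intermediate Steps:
I(K) = K*(-5 + K)
I(6)*(-286 + (42 - 1*247)) = (6*(-5 + 6))*(-286 + (42 - 1*247)) = (6*1)*(-286 + (42 - 247)) = 6*(-286 - 205) = 6*(-491) = -2946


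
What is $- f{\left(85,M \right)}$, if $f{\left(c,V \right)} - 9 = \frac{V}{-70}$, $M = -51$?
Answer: $- \frac{681}{70} \approx -9.7286$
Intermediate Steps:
$f{\left(c,V \right)} = 9 - \frac{V}{70}$ ($f{\left(c,V \right)} = 9 + \frac{V}{-70} = 9 + V \left(- \frac{1}{70}\right) = 9 - \frac{V}{70}$)
$- f{\left(85,M \right)} = - (9 - - \frac{51}{70}) = - (9 + \frac{51}{70}) = \left(-1\right) \frac{681}{70} = - \frac{681}{70}$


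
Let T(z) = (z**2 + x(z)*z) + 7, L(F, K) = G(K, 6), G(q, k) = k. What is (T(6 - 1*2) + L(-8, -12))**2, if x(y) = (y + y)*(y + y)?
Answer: 81225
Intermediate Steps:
x(y) = 4*y**2 (x(y) = (2*y)*(2*y) = 4*y**2)
L(F, K) = 6
T(z) = 7 + z**2 + 4*z**3 (T(z) = (z**2 + (4*z**2)*z) + 7 = (z**2 + 4*z**3) + 7 = 7 + z**2 + 4*z**3)
(T(6 - 1*2) + L(-8, -12))**2 = ((7 + (6 - 1*2)**2 + 4*(6 - 1*2)**3) + 6)**2 = ((7 + (6 - 2)**2 + 4*(6 - 2)**3) + 6)**2 = ((7 + 4**2 + 4*4**3) + 6)**2 = ((7 + 16 + 4*64) + 6)**2 = ((7 + 16 + 256) + 6)**2 = (279 + 6)**2 = 285**2 = 81225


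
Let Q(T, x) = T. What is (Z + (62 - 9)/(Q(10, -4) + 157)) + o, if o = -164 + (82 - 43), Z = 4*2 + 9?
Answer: -17983/167 ≈ -107.68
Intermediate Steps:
Z = 17 (Z = 8 + 9 = 17)
o = -125 (o = -164 + 39 = -125)
(Z + (62 - 9)/(Q(10, -4) + 157)) + o = (17 + (62 - 9)/(10 + 157)) - 125 = (17 + 53/167) - 125 = 2892/167 - 125 = -17983/167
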